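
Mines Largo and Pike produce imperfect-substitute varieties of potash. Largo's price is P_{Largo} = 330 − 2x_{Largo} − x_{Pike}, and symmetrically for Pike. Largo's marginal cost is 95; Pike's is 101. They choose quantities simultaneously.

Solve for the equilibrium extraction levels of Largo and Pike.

Mine Largo's profit: π = x_{Largo}(330 − 2x_{Largo} − x_{Pike}) − 95x_{Largo}.
∂π/∂x_{Largo} = 235 − 4x_{Largo} − x_{Pike} = 0 ⇒ x_{Largo} = 58.75 − 0.25x_{Pike}.
Similarly x_{Pike} = 57.25 − 0.25x_{Largo}.
Solving the two reaction functions simultaneously: (1 − (−0.25)(−0.25))x_{Largo} = 58.75 − 0.25·57.25, so 0.9375x_{Largo} = 44.4375 and x_{Largo} = 47.4.
Then x_{Pike} = 57.25 − 0.25·47.4 = 45.4.

47.4, 45.4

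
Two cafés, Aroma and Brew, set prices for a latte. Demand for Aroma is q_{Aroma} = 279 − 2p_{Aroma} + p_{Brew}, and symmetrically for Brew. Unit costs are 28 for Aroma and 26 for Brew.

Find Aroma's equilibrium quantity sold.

Aroma's profit: π = (p_{Aroma} − 28)(279 − 2p_{Aroma} + p_{Brew}).
∂π/∂p_{Aroma} = 335 − 4p_{Aroma} + p_{Brew} = 0 ⇒ p_{Aroma} = 83.75 + 0.25p_{Brew}.
Similarly p_{Brew} = 82.75 + 0.25p_{Aroma}.
Substituting the second reaction function into the first: p_{Aroma} = 83.75 + 0.25(82.75 + 0.25p_{Aroma}), which gives 0.9375p_{Aroma} = 104.4375 ⇒ p_{Aroma} = 111.4.
Then p_{Brew} = 82.75 + 0.25·111.4 = 110.6.
q_{Aroma} = 279 − 2·111.4 + 110.6 = 166.8.

166.8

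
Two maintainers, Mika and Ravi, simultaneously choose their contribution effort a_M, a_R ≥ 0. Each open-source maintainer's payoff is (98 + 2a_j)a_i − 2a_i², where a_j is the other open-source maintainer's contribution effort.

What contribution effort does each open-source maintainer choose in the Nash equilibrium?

Mika's payoff is (98 + 2a_R)a_M − 2a_M².
∂π/∂a_M = 98 + 2a_R − 4a_M = 0, so a_M = 24.5 + 0.5a_R.
The game is symmetric, so in equilibrium a_R = a_M: the reaction function gives 0.5a_M = 24.5, hence a_M = 49.

49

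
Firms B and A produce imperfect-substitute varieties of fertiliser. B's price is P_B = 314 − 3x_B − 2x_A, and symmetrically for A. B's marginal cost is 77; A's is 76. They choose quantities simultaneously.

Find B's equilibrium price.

Firm B's profit: π = x_B(314 − 3x_B − 2x_A) − 77x_B.
∂π/∂x_B = 237 − 6x_B − 2x_A = 0 ⇒ x_B = 39.5 − (1/3)x_A.
Similarly x_A = 119/3 − (1/3)x_B.
Plugging x_A into B's best response: x_B = 39.5 − (1/3)(119/3 − (1/3)x_B) ⇒ (8/9)x_B = 473/18, so x_B = 29.5625.
Then x_A = 119/3 − (1/3)·29.5625 = 29.8125.
P_B = 314 − 3·29.5625 − 2·29.8125 = 165.6875.

165.6875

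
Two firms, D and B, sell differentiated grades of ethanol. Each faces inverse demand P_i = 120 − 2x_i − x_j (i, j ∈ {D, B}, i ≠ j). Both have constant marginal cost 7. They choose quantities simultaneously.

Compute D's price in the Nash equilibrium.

52.2

Firm D's profit: π = x_D(120 − 2x_D − x_B) − 7x_D.
∂π/∂x_D = 113 − 4x_D − x_B = 0 ⇒ x_D = 28.25 − 0.25x_B.
The game is symmetric, so in equilibrium x_B = x_D: the reaction function gives 1.25x_D = 28.25, hence x_D = 22.6.
P_D = 120 − 2·22.6 − 22.6 = 52.2.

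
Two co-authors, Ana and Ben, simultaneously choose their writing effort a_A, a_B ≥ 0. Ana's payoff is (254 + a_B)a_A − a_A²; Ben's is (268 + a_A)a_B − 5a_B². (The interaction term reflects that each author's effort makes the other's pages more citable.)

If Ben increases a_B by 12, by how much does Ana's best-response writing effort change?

Expanding Ana's payoff: 254a_A + a_Ba_A − a_A².
∂π/∂a_A = 254 + a_B − 2a_A = 0, so a_A = 127 + 0.5a_B.
The reaction-function slope is 0.5, so a 12-unit rise in a_B moves a_A by 0.5 × 12 = 6. Ana's best response rises — the actions are strategic complements.

6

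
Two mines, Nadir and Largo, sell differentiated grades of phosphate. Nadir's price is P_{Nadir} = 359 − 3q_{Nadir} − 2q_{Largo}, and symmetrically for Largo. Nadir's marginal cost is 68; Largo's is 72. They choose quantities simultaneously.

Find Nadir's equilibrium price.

177.875

Mine Nadir's profit: π = q_{Nadir}(359 − 3q_{Nadir} − 2q_{Largo}) − 68q_{Nadir}.
∂π/∂q_{Nadir} = 291 − 6q_{Nadir} − 2q_{Largo} = 0 ⇒ q_{Nadir} = 48.5 − (1/3)q_{Largo}.
Similarly q_{Largo} = 287/6 − (1/3)q_{Nadir}.
Solving the two reaction functions simultaneously: (1 − (−1/3)(−1/3))q_{Nadir} = 48.5 − (1/3)·(287/6), so (8/9)q_{Nadir} = 293/9 and q_{Nadir} = 36.625.
Then q_{Largo} = 287/6 − (1/3)·36.625 = 35.625.
P_{Nadir} = 359 − 3·36.625 − 2·35.625 = 177.875.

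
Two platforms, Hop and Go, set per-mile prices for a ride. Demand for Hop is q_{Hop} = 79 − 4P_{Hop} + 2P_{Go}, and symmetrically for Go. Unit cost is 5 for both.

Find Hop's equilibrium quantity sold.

Hop's profit: π = (P_{Hop} − 5)(79 − 4P_{Hop} + 2P_{Go}).
∂π/∂P_{Hop} = 99 − 8P_{Hop} + 2P_{Go} = 0 ⇒ P_{Hop} = 12.375 + 0.25P_{Go}.
Setting P_{Hop} = P_{Go} in the reaction function: P_{Hop} = 12.375 + 0.25P_{Hop}, so P_{Hop} = 12.375 / 0.75 = 16.5.
q_{Hop} = 79 − 4·16.5 + 2·16.5 = 46.

46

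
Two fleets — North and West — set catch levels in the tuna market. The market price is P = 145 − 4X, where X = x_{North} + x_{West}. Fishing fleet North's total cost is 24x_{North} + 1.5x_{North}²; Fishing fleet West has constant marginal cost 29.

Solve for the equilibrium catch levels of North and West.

7, 11

Fishing fleet North's profit: π = x_{North}(145 − 4(x_{North} + x_{West})) − 24x_{North} − 1.5x_{North}².
∂π/∂x_{North} = 121 − 11x_{North} − 4x_{West} = 0, so x_{North} = 11 − (4/11)x_{West}.
For West: ∂π/∂x_{West} = 116 − 8x_{West} − 4x_{North} = 0 ⇒ x_{West} = 14.5 − 0.5x_{North}.
Solving the two reaction functions simultaneously: (1 − (−4/11)(−0.5))x_{North} = 11 − (4/11)·14.5, so (9/11)x_{North} = 63/11 and x_{North} = 7.
Then x_{West} = 14.5 − 0.5·7 = 11.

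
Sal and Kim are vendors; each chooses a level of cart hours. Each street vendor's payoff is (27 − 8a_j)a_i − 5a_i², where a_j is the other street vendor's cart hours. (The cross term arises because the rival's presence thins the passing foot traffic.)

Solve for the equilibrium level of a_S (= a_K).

1.5

Sal's payoff is (27 − 8a_K)a_S − 5a_S².
∂π/∂a_S = 27 − 8a_K − 10a_S = 0, so a_S = 2.7 − 0.8a_K.
By symmetry a_K = a_S; substituting into the reaction function, 1.8a_S = 2.7 and a_S = 1.5.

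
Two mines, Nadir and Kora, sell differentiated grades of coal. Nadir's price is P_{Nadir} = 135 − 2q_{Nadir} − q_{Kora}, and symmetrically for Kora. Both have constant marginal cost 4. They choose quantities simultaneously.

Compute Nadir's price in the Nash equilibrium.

56.4

Mine Nadir's profit: π = q_{Nadir}(135 − 2q_{Nadir} − q_{Kora}) − 4q_{Nadir}.
∂π/∂q_{Nadir} = 131 − 4q_{Nadir} − q_{Kora} = 0 ⇒ q_{Nadir} = 32.75 − 0.25q_{Kora}.
By symmetry q_{Kora} = q_{Nadir}; substituting into the reaction function, 1.25q_{Nadir} = 32.75 and q_{Nadir} = 26.2.
P_{Nadir} = 135 − 2·26.2 − 26.2 = 56.4.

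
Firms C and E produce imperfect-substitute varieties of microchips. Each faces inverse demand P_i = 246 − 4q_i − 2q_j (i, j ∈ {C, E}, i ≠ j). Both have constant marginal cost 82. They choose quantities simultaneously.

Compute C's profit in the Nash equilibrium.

1075.84

Firm C's profit: π = q_C(246 − 4q_C − 2q_E) − 82q_C.
∂π/∂q_C = 164 − 8q_C − 2q_E = 0 ⇒ q_C = 20.5 − 0.25q_E.
The game is symmetric, so in equilibrium q_E = q_C: the reaction function gives 1.25q_C = 20.5, hence q_C = 16.4.
P_C = 246 − 4·16.4 − 2·16.4 = 147.6.
Profit = (147.6 − 82)·16.4 = 1075.84.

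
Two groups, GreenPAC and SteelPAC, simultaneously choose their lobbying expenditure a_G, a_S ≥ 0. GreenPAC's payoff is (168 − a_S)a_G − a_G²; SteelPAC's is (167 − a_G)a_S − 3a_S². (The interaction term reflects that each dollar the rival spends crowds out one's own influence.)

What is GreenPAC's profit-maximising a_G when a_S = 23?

Expanding GreenPAC's payoff: 168a_G − a_Sa_G − a_G².
∂π/∂a_G = 168 − a_S − 2a_G = 0, so a_G = 84 − 0.5a_S.
At a_S = 23: a_G = 84 − 0.5·23 = 72.5.

72.5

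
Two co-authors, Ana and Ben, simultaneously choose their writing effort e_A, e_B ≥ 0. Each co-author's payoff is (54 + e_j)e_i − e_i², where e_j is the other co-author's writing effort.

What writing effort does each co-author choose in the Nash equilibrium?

54

Ana's payoff is (54 + e_B)e_A − e_A².
∂π/∂e_A = 54 + e_B − 2e_A = 0, so e_A = 27 + 0.5e_B.
Setting e_A = e_B in the reaction function: e_A = 27 + 0.5e_A, so e_A = 27 / 0.5 = 54.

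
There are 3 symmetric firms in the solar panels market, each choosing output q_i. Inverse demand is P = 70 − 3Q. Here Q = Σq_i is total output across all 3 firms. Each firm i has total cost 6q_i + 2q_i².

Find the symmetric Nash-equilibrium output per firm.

4

A representative firm's profit is π_i = q_i(70 − 3Q) − 6q_i − 2q_i², with Q = q_i + Σ_{j≠i} q_j.
First-order condition: 64 − 10q_i − 3Σ_{j≠i} q_j = 0.
In a symmetric equilibrium every firm chooses the same q, so Σ_{j≠i} q_j = 2q. The condition becomes 64 − 16q = 0, giving q = 64/16 = 4.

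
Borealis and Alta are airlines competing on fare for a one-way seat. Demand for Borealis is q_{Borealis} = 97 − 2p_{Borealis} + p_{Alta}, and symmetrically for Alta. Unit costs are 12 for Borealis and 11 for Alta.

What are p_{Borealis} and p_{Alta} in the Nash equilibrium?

Borealis's profit: π = (p_{Borealis} − 12)(97 − 2p_{Borealis} + p_{Alta}).
∂π/∂p_{Borealis} = 121 − 4p_{Borealis} + p_{Alta} = 0 ⇒ p_{Borealis} = 30.25 + 0.25p_{Alta}.
Similarly p_{Alta} = 29.75 + 0.25p_{Borealis}.
Plugging p_{Alta} into Borealis's best response: p_{Borealis} = 30.25 + 0.25(29.75 + 0.25p_{Borealis}) ⇒ 0.9375p_{Borealis} = 37.6875, so p_{Borealis} = 40.2.
Then p_{Alta} = 29.75 + 0.25·40.2 = 39.8.

40.2, 39.8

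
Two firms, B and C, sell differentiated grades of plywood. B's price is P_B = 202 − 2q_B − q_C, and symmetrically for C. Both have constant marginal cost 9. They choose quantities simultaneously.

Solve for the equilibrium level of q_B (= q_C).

38.6

Firm B's profit: π = q_B(202 − 2q_B − q_C) − 9q_B.
∂π/∂q_B = 193 − 4q_B − q_C = 0 ⇒ q_B = 48.25 − 0.25q_C.
The game is symmetric, so in equilibrium q_C = q_B: the reaction function gives 1.25q_B = 48.25, hence q_B = 38.6.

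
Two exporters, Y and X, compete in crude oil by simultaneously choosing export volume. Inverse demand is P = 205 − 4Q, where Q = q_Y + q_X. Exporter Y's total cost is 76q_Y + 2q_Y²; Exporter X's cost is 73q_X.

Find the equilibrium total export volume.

Exporter Y's profit: π = q_Y(205 − 4(q_Y + q_X)) − 76q_Y − 2q_Y².
∂π/∂q_Y = 129 − 12q_Y − 4q_X = 0, so q_Y = 10.75 − (1/3)q_X.
For X: ∂π/∂q_X = 132 − 8q_X − 4q_Y = 0 ⇒ q_X = 16.5 − 0.5q_Y.
Solving the two reaction functions simultaneously: (1 − (−1/3)(−0.5))q_Y = 10.75 − (1/3)·16.5, so (5/6)q_Y = 5.25 and q_Y = 6.3.
Then q_X = 16.5 − 0.5·6.3 = 13.35.
Total export volume: 6.3 + 13.35 = 19.65.

19.65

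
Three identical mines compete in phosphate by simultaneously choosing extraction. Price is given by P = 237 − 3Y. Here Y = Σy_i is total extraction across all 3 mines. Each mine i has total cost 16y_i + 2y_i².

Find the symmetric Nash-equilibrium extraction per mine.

13.8125

A representative mine's profit is π_i = y_i(237 − 3Y) − 16y_i − 2y_i², with Y = y_i + Σ_{j≠i} y_j.
First-order condition: 221 − 10y_i − 3Σ_{j≠i} y_j = 0.
With identical mines, set every y_j = y: then 221 − 10y − 6y = 0, i.e. y = 221/16 = 13.8125.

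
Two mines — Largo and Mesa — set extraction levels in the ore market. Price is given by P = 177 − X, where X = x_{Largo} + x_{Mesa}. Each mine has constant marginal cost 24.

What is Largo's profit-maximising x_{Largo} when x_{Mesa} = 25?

64

Mine Largo's profit: π = x_{Largo}(177 − (x_{Largo} + x_{Mesa})) − 24x_{Largo}.
∂π/∂x_{Largo} = 153 − 2x_{Largo} − x_{Mesa} = 0, so x_{Largo} = 76.5 − 0.5x_{Mesa}.
At x_{Mesa} = 25: x_{Largo} = 76.5 − 0.5·25 = 64.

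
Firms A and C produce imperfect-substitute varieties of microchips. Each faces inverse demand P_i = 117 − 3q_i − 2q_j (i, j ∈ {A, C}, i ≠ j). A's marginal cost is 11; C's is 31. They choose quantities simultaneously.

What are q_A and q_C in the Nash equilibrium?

Firm A's profit: π = q_A(117 − 3q_A − 2q_C) − 11q_A.
∂π/∂q_A = 106 − 6q_A − 2q_C = 0 ⇒ q_A = 53/3 − (1/3)q_C.
Similarly q_C = 43/3 − (1/3)q_A.
Solving the two reaction functions simultaneously: (1 − (−1/3)(−1/3))q_A = 53/3 − (1/3)·(43/3), so (8/9)q_A = 116/9 and q_A = 14.5.
Then q_C = 43/3 − (1/3)·14.5 = 9.5.

14.5, 9.5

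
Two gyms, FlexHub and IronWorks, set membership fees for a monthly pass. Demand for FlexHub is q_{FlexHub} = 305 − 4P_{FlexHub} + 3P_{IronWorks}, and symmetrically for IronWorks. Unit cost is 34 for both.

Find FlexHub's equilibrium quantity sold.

216.8

FlexHub's profit: π = (P_{FlexHub} − 34)(305 − 4P_{FlexHub} + 3P_{IronWorks}).
∂π/∂P_{FlexHub} = 441 − 8P_{FlexHub} + 3P_{IronWorks} = 0 ⇒ P_{FlexHub} = 55.125 + 0.375P_{IronWorks}.
The game is symmetric, so in equilibrium P_{IronWorks} = P_{FlexHub}: the reaction function gives 0.625P_{FlexHub} = 55.125, hence P_{FlexHub} = 88.2.
q_{FlexHub} = 305 − 4·88.2 + 3·88.2 = 216.8.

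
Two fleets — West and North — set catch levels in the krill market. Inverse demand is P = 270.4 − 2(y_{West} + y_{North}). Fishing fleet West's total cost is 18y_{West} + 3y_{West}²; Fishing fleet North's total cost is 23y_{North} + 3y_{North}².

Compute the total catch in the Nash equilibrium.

41.65

Fishing fleet West's profit: π = y_{West}(270.4 − 2(y_{West} + y_{North})) − 18y_{West} − 3y_{West}².
∂π/∂y_{West} = 252.4 − 10y_{West} − 2y_{North} = 0, so y_{West} = 25.24 − 0.2y_{North}.
By the same steps for North: y_{North} = 24.74 − 0.2y_{West}.
Solving the two reaction functions simultaneously: (1 − (−0.2)(−0.2))y_{West} = 25.24 − 0.2·24.74, so 0.96y_{West} = 20.292 and y_{West} = 21.1375.
Then y_{North} = 24.74 − 0.2·21.1375 = 20.5125.
Total catch: 21.1375 + 20.5125 = 41.65.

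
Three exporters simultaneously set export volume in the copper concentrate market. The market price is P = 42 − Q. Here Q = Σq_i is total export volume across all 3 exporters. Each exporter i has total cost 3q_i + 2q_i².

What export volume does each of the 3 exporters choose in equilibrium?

A representative exporter's profit is π_i = q_i(42 − Q) − 3q_i − 2q_i², with Q = q_i + Σ_{j≠i} q_j.
First-order condition: 39 − 6q_i − Σ_{j≠i} q_j = 0.
Imposing symmetry (q_j = q for all j) turns Σ_{j≠i} q_j into 2q, so 39 = 8q and q = 4.875.

4.875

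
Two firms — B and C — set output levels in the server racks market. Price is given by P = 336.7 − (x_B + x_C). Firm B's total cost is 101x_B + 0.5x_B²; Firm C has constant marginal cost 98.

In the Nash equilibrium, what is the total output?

Firm B's profit: π = x_B(336.7 − (x_B + x_C)) − 101x_B − 0.5x_B².
∂π/∂x_B = 235.7 − 3x_B − x_C = 0, so x_B = 2357/30 − (1/3)x_C.
For C: ∂π/∂x_C = 238.7 − 2x_C − x_B = 0 ⇒ x_C = 119.35 − 0.5x_B.
Substituting the second reaction function into the first: x_B = 2357/30 − (1/3)(119.35 − 0.5x_B), which gives (5/6)x_B = 2327/60 ⇒ x_B = 46.54.
Then x_C = 119.35 − 0.5·46.54 = 96.08.
Total output: 46.54 + 96.08 = 142.62.

142.62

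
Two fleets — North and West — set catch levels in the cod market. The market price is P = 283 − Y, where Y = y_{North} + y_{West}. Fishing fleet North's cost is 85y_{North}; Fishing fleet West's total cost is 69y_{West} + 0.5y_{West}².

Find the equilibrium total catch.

Fishing fleet North's profit: π = y_{North}(283 − (y_{North} + y_{West})) − 85y_{North}.
∂π/∂y_{North} = 198 − 2y_{North} − y_{West} = 0, so y_{North} = 99 − 0.5y_{West}.
For West: ∂π/∂y_{West} = 214 − 3y_{West} − y_{North} = 0 ⇒ y_{West} = 214/3 − (1/3)y_{North}.
Substituting the second reaction function into the first: y_{North} = 99 − 0.5(214/3 − (1/3)y_{North}), which gives (5/6)y_{North} = 190/3 ⇒ y_{North} = 76.
Then y_{West} = 214/3 − (1/3)·76 = 46.
Total catch: 76 + 46 = 122.

122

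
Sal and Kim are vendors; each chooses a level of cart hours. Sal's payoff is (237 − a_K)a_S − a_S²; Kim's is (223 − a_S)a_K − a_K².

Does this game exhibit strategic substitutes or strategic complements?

strategic substitutes

Expanding Sal's payoff: 237a_S − a_Ka_S − a_S².
∂π/∂a_S = 237 − a_K − 2a_S = 0, so a_S = 118.5 − 0.5a_K.
The best-response slope da_S/da_K = −0.5 < 0: the reaction function is downward-sloping, so the choices are strategic substitutes.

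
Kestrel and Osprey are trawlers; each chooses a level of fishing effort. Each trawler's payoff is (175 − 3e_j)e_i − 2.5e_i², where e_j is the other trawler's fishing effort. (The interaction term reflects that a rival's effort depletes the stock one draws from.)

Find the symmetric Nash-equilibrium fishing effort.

21.875

Kestrel's payoff is (175 − 3e_O)e_K − 2.5e_K².
∂π/∂e_K = 175 − 3e_O − 5e_K = 0, so e_K = 35 − 0.6e_O.
Setting e_K = e_O in the reaction function: e_K = 35 − 0.6e_K, so e_K = 35 / 1.6 = 21.875.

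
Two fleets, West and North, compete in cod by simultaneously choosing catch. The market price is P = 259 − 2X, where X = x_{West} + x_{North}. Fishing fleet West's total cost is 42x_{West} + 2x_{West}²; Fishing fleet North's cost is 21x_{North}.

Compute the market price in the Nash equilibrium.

Fishing fleet West's profit: π = x_{West}(259 − 2(x_{West} + x_{North})) − 42x_{West} − 2x_{West}².
∂π/∂x_{West} = 217 − 8x_{West} − 2x_{North} = 0, so x_{West} = 27.125 − 0.25x_{North}.
For North: ∂π/∂x_{North} = 238 − 4x_{North} − 2x_{West} = 0 ⇒ x_{North} = 59.5 − 0.5x_{West}.
Substituting the second reaction function into the first: x_{West} = 27.125 − 0.25(59.5 − 0.5x_{West}), which gives 0.875x_{West} = 12.25 ⇒ x_{West} = 14.
Then x_{North} = 59.5 − 0.5·14 = 52.5.
Equilibrium price: P = 259 − 2·66.5 = 126.

126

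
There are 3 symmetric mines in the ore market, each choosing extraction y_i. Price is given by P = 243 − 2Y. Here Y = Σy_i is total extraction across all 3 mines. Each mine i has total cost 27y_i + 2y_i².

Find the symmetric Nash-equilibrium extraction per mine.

18

A representative mine's profit is π_i = y_i(243 − 2Y) − 27y_i − 2y_i², with Y = y_i + Σ_{j≠i} y_j.
First-order condition: 216 − 8y_i − 2Σ_{j≠i} y_j = 0.
In a symmetric equilibrium every mine chooses the same y, so Σ_{j≠i} y_j = 2y. The condition becomes 216 − 12y = 0, giving y = 216/12 = 18.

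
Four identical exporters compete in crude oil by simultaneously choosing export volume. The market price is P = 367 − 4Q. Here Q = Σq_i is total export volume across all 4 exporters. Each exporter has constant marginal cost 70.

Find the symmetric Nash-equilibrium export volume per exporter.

A representative exporter's profit is π_i = q_i(367 − 4Q) − 70q_i, with Q = q_i + Σ_{j≠i} q_j.
First-order condition: 297 − 8q_i − 4Σ_{j≠i} q_j = 0.
With identical exporters, set every q_j = q: then 297 − 8q − 12q = 0, i.e. q = 297/20 = 14.85.

14.85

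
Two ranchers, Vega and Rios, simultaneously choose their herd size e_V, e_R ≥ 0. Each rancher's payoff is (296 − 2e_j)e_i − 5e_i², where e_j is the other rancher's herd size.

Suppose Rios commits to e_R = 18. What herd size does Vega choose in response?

Vega's payoff is (296 − 2e_R)e_V − 5e_V².
∂π/∂e_V = 296 − 2e_R − 10e_V = 0, so e_V = 29.6 − 0.2e_R.
At e_R = 18: e_V = 29.6 − 0.2·18 = 26.

26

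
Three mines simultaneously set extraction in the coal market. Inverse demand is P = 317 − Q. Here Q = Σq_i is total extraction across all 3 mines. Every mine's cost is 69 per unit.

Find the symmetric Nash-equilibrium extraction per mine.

A representative mine's profit is π_i = q_i(317 − Q) − 69q_i, with Q = q_i + Σ_{j≠i} q_j.
First-order condition: 248 − 2q_i − Σ_{j≠i} q_j = 0.
In a symmetric equilibrium every mine chooses the same q, so Σ_{j≠i} q_j = 2q. The condition becomes 248 − 4q = 0, giving q = 248/4 = 62.

62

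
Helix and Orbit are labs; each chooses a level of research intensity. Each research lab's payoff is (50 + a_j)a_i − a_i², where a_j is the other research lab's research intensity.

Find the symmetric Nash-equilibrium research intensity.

Helix's payoff is (50 + a_O)a_H − a_H².
∂π/∂a_H = 50 + a_O − 2a_H = 0, so a_H = 25 + 0.5a_O.
The game is symmetric, so in equilibrium a_O = a_H: the reaction function gives 0.5a_H = 25, hence a_H = 50.

50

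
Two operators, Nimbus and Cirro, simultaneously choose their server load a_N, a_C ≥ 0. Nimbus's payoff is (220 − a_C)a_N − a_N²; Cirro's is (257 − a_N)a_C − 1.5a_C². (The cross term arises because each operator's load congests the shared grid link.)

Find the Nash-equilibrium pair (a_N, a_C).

80.6, 58.8

Expanding Nimbus's payoff: 220a_N − a_Ca_N − a_N².
∂π/∂a_N = 220 − a_C − 2a_N = 0, so a_N = 110 − 0.5a_C.
Likewise for Cirro: a_C = 257/3 − (1/3)a_N.
Substituting the second reaction function into the first: a_N = 110 − 0.5(257/3 − (1/3)a_N), which gives (5/6)a_N = 403/6 ⇒ a_N = 80.6.
Then a_C = 257/3 − (1/3)·80.6 = 58.8.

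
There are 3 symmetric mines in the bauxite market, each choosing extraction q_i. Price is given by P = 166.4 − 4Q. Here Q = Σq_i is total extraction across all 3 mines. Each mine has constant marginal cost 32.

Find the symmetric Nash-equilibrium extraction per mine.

A representative mine's profit is π_i = q_i(166.4 − 4Q) − 32q_i, with Q = q_i + Σ_{j≠i} q_j.
First-order condition: 134.4 − 8q_i − 4Σ_{j≠i} q_j = 0.
Imposing symmetry (q_j = q for all j) turns Σ_{j≠i} q_j into 2q, so 134.4 = 16q and q = 8.4.

8.4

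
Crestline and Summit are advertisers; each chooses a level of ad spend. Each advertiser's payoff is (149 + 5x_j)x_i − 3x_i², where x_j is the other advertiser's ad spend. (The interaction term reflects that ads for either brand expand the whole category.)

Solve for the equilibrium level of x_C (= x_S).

Crestline's payoff is (149 + 5x_S)x_C − 3x_C².
∂π/∂x_C = 149 + 5x_S − 6x_C = 0, so x_C = 149/6 + (5/6)x_S.
The game is symmetric, so in equilibrium x_S = x_C: the reaction function gives (1/6)x_C = 149/6, hence x_C = 149.

149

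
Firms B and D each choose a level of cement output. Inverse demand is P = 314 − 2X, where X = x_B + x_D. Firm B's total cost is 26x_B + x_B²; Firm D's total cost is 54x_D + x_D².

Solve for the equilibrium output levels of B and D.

37.75, 30.75

Firm B's profit: π = x_B(314 − 2(x_B + x_D)) − 26x_B − x_B².
∂π/∂x_B = 288 − 6x_B − 2x_D = 0, so x_B = 48 − (1/3)x_D.
By the same steps for D: x_D = 130/3 − (1/3)x_B.
Solving the two reaction functions simultaneously: (1 − (−1/3)(−1/3))x_B = 48 − (1/3)·(130/3), so (8/9)x_B = 302/9 and x_B = 37.75.
Then x_D = 130/3 − (1/3)·37.75 = 30.75.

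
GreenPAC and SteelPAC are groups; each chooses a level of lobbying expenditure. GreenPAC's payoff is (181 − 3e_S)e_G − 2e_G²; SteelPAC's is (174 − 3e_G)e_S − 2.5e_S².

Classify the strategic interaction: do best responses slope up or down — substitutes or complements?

strategic substitutes

Expanding GreenPAC's payoff: 181e_G − 3e_Se_G − 2e_G².
∂π/∂e_G = 181 − 3e_S − 4e_G = 0, so e_G = 45.25 − 0.75e_S.
The best-response slope de_G/de_S = −0.75 < 0: the reaction function is downward-sloping, so the choices are strategic substitutes.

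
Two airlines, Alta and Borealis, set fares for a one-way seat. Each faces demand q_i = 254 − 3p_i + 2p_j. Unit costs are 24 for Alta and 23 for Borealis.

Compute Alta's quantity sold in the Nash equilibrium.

Alta's profit: π = (p_{Alta} − 24)(254 − 3p_{Alta} + 2p_{Borealis}).
∂π/∂p_{Alta} = 326 − 6p_{Alta} + 2p_{Borealis} = 0 ⇒ p_{Alta} = 163/3 + (1/3)p_{Borealis}.
Similarly p_{Borealis} = 323/6 + (1/3)p_{Alta}.
Plugging p_{Borealis} into Alta's best response: p_{Alta} = 163/3 + (1/3)(323/6 + (1/3)p_{Alta}) ⇒ (8/9)p_{Alta} = 1301/18, so p_{Alta} = 81.3125.
Then p_{Borealis} = 323/6 + (1/3)·81.3125 = 80.9375.
q_{Alta} = 254 − 3·81.3125 + 2·80.9375 = 171.9375.

171.9375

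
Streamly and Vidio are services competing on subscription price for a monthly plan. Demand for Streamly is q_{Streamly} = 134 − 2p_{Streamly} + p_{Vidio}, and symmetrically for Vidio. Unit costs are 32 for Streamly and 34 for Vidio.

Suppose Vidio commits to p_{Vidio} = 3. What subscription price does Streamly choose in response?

50.25

Streamly's profit: π = (p_{Streamly} − 32)(134 − 2p_{Streamly} + p_{Vidio}).
∂π/∂p_{Streamly} = 198 − 4p_{Streamly} + p_{Vidio} = 0 ⇒ p_{Streamly} = 49.5 + 0.25p_{Vidio}.
At p_{Vidio} = 3: p_{Streamly} = 49.5 + 0.25·3 = 50.25.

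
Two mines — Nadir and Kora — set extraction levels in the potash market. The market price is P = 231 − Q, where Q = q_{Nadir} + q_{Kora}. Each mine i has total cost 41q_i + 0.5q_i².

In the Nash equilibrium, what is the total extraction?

95

Mine Nadir's profit: π = q_{Nadir}(231 − (q_{Nadir} + q_{Kora})) − 41q_{Nadir} − 0.5q_{Nadir}².
∂π/∂q_{Nadir} = 190 − 3q_{Nadir} − q_{Kora} = 0, so q_{Nadir} = 190/3 − (1/3)q_{Kora}.
The game is symmetric, so in equilibrium q_{Kora} = q_{Nadir}: the reaction function gives (4/3)q_{Nadir} = 190/3, hence q_{Nadir} = 47.5.
Total extraction: 47.5 + 47.5 = 95.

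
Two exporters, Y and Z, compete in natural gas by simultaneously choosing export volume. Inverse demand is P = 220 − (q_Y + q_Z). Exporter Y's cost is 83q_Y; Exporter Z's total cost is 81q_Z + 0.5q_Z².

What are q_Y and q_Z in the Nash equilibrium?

54.4, 28.2

Exporter Y's profit: π = q_Y(220 − (q_Y + q_Z)) − 83q_Y.
∂π/∂q_Y = 137 − 2q_Y − q_Z = 0, so q_Y = 68.5 − 0.5q_Z.
For Z: ∂π/∂q_Z = 139 − 3q_Z − q_Y = 0 ⇒ q_Z = 139/3 − (1/3)q_Y.
Solving the two reaction functions simultaneously: (1 − (−0.5)(−1/3))q_Y = 68.5 − 0.5·(139/3), so (5/6)q_Y = 136/3 and q_Y = 54.4.
Then q_Z = 139/3 − (1/3)·54.4 = 28.2.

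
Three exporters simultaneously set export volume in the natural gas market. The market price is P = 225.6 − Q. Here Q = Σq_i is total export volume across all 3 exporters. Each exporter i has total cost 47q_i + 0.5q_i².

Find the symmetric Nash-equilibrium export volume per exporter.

35.72

A representative exporter's profit is π_i = q_i(225.6 − Q) − 47q_i − 0.5q_i², with Q = q_i + Σ_{j≠i} q_j.
First-order condition: 178.6 − 3q_i − Σ_{j≠i} q_j = 0.
In a symmetric equilibrium every exporter chooses the same q, so Σ_{j≠i} q_j = 2q. The condition becomes 178.6 − 5q = 0, giving q = 178.6/5 = 35.72.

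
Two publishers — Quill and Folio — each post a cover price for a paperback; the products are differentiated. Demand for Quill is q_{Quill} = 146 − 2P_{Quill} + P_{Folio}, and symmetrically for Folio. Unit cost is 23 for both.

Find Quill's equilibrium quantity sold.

Quill's profit: π = (P_{Quill} − 23)(146 − 2P_{Quill} + P_{Folio}).
∂π/∂P_{Quill} = 192 − 4P_{Quill} + P_{Folio} = 0 ⇒ P_{Quill} = 48 + 0.25P_{Folio}.
The game is symmetric, so in equilibrium P_{Folio} = P_{Quill}: the reaction function gives 0.75P_{Quill} = 48, hence P_{Quill} = 64.
q_{Quill} = 146 − 2·64 + 64 = 82.

82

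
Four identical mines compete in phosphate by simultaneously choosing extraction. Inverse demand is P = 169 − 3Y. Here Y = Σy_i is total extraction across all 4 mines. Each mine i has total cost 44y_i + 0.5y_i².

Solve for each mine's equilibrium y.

A representative mine's profit is π_i = y_i(169 − 3Y) − 44y_i − 0.5y_i², with Y = y_i + Σ_{j≠i} y_j.
First-order condition: 125 − 7y_i − 3Σ_{j≠i} y_j = 0.
With identical mines, set every y_j = y: then 125 − 7y − 9y = 0, i.e. y = 125/16 = 7.8125.

7.8125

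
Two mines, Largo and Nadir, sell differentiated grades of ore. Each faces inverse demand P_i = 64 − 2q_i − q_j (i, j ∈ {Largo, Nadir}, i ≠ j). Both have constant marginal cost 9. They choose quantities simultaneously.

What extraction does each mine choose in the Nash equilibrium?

Mine Largo's profit: π = q_{Largo}(64 − 2q_{Largo} − q_{Nadir}) − 9q_{Largo}.
∂π/∂q_{Largo} = 55 − 4q_{Largo} − q_{Nadir} = 0 ⇒ q_{Largo} = 13.75 − 0.25q_{Nadir}.
By symmetry q_{Nadir} = q_{Largo}; substituting into the reaction function, 1.25q_{Largo} = 13.75 and q_{Largo} = 11.

11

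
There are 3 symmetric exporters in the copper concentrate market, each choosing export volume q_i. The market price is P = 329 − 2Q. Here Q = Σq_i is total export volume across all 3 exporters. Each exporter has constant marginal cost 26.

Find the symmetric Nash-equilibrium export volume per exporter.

37.875

A representative exporter's profit is π_i = q_i(329 − 2Q) − 26q_i, with Q = q_i + Σ_{j≠i} q_j.
First-order condition: 303 − 4q_i − 2Σ_{j≠i} q_j = 0.
In a symmetric equilibrium every exporter chooses the same q, so Σ_{j≠i} q_j = 2q. The condition becomes 303 − 8q = 0, giving q = 303/8 = 37.875.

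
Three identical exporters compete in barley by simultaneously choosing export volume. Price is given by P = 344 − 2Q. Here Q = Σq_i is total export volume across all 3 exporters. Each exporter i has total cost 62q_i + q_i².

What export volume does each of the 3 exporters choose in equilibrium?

28.2

A representative exporter's profit is π_i = q_i(344 − 2Q) − 62q_i − q_i², with Q = q_i + Σ_{j≠i} q_j.
First-order condition: 282 − 6q_i − 2Σ_{j≠i} q_j = 0.
Imposing symmetry (q_j = q for all j) turns Σ_{j≠i} q_j into 2q, so 282 = 10q and q = 28.2.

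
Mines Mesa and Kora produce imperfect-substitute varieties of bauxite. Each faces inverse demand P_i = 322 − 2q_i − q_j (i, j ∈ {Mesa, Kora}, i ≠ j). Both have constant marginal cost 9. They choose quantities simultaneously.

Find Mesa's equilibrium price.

134.2

Mine Mesa's profit: π = q_{Mesa}(322 − 2q_{Mesa} − q_{Kora}) − 9q_{Mesa}.
∂π/∂q_{Mesa} = 313 − 4q_{Mesa} − q_{Kora} = 0 ⇒ q_{Mesa} = 78.25 − 0.25q_{Kora}.
The game is symmetric, so in equilibrium q_{Kora} = q_{Mesa}: the reaction function gives 1.25q_{Mesa} = 78.25, hence q_{Mesa} = 62.6.
P_{Mesa} = 322 − 2·62.6 − 62.6 = 134.2.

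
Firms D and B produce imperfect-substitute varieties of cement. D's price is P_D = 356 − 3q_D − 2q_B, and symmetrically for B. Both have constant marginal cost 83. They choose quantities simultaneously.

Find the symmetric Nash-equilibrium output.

Firm D's profit: π = q_D(356 − 3q_D − 2q_B) − 83q_D.
∂π/∂q_D = 273 − 6q_D − 2q_B = 0 ⇒ q_D = 45.5 − (1/3)q_B.
By symmetry q_B = q_D; substituting into the reaction function, (4/3)q_D = 45.5 and q_D = 34.125.

34.125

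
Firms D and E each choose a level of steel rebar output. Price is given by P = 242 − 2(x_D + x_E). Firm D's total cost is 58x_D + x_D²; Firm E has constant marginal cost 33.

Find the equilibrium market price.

121.6

Firm D's profit: π = x_D(242 − 2(x_D + x_E)) − 58x_D − x_D².
∂π/∂x_D = 184 − 6x_D − 2x_E = 0, so x_D = 92/3 − (1/3)x_E.
For E: ∂π/∂x_E = 209 − 4x_E − 2x_D = 0 ⇒ x_E = 52.25 − 0.5x_D.
Plugging x_E into D's best response: x_D = 92/3 − (1/3)(52.25 − 0.5x_D) ⇒ (5/6)x_D = 13.25, so x_D = 15.9.
Then x_E = 52.25 − 0.5·15.9 = 44.3.
Equilibrium price: P = 242 − 2·60.2 = 121.6.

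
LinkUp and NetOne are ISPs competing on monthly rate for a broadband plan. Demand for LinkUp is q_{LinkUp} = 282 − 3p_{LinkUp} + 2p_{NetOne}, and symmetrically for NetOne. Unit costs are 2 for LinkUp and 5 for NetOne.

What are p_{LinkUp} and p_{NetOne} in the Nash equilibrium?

72.5625, 73.6875

LinkUp's profit: π = (p_{LinkUp} − 2)(282 − 3p_{LinkUp} + 2p_{NetOne}).
∂π/∂p_{LinkUp} = 288 − 6p_{LinkUp} + 2p_{NetOne} = 0 ⇒ p_{LinkUp} = 48 + (1/3)p_{NetOne}.
Similarly p_{NetOne} = 49.5 + (1/3)p_{LinkUp}.
Plugging p_{NetOne} into LinkUp's best response: p_{LinkUp} = 48 + (1/3)(49.5 + (1/3)p_{LinkUp}) ⇒ (8/9)p_{LinkUp} = 64.5, so p_{LinkUp} = 72.5625.
Then p_{NetOne} = 49.5 + (1/3)·72.5625 = 73.6875.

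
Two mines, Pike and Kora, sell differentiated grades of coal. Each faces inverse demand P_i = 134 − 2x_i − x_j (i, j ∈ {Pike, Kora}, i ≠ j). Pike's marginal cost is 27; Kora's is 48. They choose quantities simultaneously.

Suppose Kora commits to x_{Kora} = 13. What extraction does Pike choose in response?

Mine Pike's profit: π = x_{Pike}(134 − 2x_{Pike} − x_{Kora}) − 27x_{Pike}.
∂π/∂x_{Pike} = 107 − 4x_{Pike} − x_{Kora} = 0 ⇒ x_{Pike} = 26.75 − 0.25x_{Kora}.
At x_{Kora} = 13: x_{Pike} = 26.75 − 0.25·13 = 23.5.

23.5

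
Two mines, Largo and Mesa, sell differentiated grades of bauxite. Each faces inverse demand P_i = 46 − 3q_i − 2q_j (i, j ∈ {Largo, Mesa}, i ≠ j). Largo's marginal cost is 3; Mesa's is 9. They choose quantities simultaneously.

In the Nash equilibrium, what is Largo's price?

20.25

Mine Largo's profit: π = q_{Largo}(46 − 3q_{Largo} − 2q_{Mesa}) − 3q_{Largo}.
∂π/∂q_{Largo} = 43 − 6q_{Largo} − 2q_{Mesa} = 0 ⇒ q_{Largo} = 43/6 − (1/3)q_{Mesa}.
Similarly q_{Mesa} = 37/6 − (1/3)q_{Largo}.
Substituting the second reaction function into the first: q_{Largo} = 43/6 − (1/3)(37/6 − (1/3)q_{Largo}), which gives (8/9)q_{Largo} = 46/9 ⇒ q_{Largo} = 5.75.
Then q_{Mesa} = 37/6 − (1/3)·5.75 = 4.25.
P_{Largo} = 46 − 3·5.75 − 2·4.25 = 20.25.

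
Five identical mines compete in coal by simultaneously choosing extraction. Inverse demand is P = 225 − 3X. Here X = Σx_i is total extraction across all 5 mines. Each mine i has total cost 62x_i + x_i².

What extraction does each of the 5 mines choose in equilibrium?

8.15

A representative mine's profit is π_i = x_i(225 − 3X) − 62x_i − x_i², with X = x_i + Σ_{j≠i} x_j.
First-order condition: 163 − 8x_i − 3Σ_{j≠i} x_j = 0.
Imposing symmetry (x_j = x for all j) turns Σ_{j≠i} x_j into 4x, so 163 = 20x and x = 8.15.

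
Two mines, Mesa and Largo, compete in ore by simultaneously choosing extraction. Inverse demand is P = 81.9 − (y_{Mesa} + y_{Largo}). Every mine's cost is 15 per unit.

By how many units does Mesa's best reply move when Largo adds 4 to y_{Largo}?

-2

Mine Mesa's profit: π = y_{Mesa}(81.9 − (y_{Mesa} + y_{Largo})) − 15y_{Mesa}.
∂π/∂y_{Mesa} = 66.9 − 2y_{Mesa} − y_{Largo} = 0, so y_{Mesa} = 33.45 − 0.5y_{Largo}.
The reaction-function slope is −0.5, so a 4-unit rise in y_{Largo} moves y_{Mesa} by −0.5 × 4 = −2. Mesa's best response falls — the actions are strategic substitutes.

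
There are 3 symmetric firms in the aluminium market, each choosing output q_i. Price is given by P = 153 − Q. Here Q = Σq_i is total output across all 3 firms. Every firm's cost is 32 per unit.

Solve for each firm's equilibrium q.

A representative firm's profit is π_i = q_i(153 − Q) − 32q_i, with Q = q_i + Σ_{j≠i} q_j.
First-order condition: 121 − 2q_i − Σ_{j≠i} q_j = 0.
In a symmetric equilibrium every firm chooses the same q, so Σ_{j≠i} q_j = 2q. The condition becomes 121 − 4q = 0, giving q = 121/4 = 30.25.

30.25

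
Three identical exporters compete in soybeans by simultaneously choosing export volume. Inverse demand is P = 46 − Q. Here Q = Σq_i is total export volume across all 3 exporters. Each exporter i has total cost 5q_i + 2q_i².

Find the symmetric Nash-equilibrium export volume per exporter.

A representative exporter's profit is π_i = q_i(46 − Q) − 5q_i − 2q_i², with Q = q_i + Σ_{j≠i} q_j.
First-order condition: 41 − 6q_i − Σ_{j≠i} q_j = 0.
Imposing symmetry (q_j = q for all j) turns Σ_{j≠i} q_j into 2q, so 41 = 8q and q = 5.125.

5.125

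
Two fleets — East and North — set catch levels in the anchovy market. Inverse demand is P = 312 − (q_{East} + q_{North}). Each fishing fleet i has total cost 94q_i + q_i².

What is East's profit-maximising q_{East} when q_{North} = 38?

45

Fishing fleet East's profit: π = q_{East}(312 − (q_{East} + q_{North})) − 94q_{East} − q_{East}².
∂π/∂q_{East} = 218 − 4q_{East} − q_{North} = 0, so q_{East} = 54.5 − 0.25q_{North}.
At q_{North} = 38: q_{East} = 54.5 − 0.25·38 = 45.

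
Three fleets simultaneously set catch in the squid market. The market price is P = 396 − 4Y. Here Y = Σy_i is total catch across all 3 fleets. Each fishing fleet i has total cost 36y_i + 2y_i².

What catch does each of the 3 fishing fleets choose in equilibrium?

18

A representative fishing fleet's profit is π_i = y_i(396 − 4Y) − 36y_i − 2y_i², with Y = y_i + Σ_{j≠i} y_j.
First-order condition: 360 − 12y_i − 4Σ_{j≠i} y_j = 0.
Imposing symmetry (y_j = y for all j) turns Σ_{j≠i} y_j into 2y, so 360 = 20y and y = 18.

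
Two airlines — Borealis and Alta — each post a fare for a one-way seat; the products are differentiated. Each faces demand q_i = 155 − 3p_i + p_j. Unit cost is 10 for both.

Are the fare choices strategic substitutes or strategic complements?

strategic complements

Borealis's profit: π = (p_{Borealis} − 10)(155 − 3p_{Borealis} + p_{Alta}).
∂π/∂p_{Borealis} = 185 − 6p_{Borealis} + p_{Alta} = 0 ⇒ p_{Borealis} = 185/6 + (1/6)p_{Alta}.
The best-response slope dp_{Borealis}/dp_{Alta} = 1/6 > 0: the reaction function is upward-sloping, so the choices are strategic complements.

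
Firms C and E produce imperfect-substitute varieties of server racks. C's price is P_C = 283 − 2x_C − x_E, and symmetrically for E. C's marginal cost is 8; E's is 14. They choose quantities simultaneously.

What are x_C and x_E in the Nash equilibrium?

55.4, 53.4

Firm C's profit: π = x_C(283 − 2x_C − x_E) − 8x_C.
∂π/∂x_C = 275 − 4x_C − x_E = 0 ⇒ x_C = 68.75 − 0.25x_E.
Similarly x_E = 67.25 − 0.25x_C.
Solving the two reaction functions simultaneously: (1 − (−0.25)(−0.25))x_C = 68.75 − 0.25·67.25, so 0.9375x_C = 51.9375 and x_C = 55.4.
Then x_E = 67.25 − 0.25·55.4 = 53.4.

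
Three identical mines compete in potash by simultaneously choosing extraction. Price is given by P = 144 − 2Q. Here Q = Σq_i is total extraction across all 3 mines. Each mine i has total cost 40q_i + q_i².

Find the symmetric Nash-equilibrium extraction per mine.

A representative mine's profit is π_i = q_i(144 − 2Q) − 40q_i − q_i², with Q = q_i + Σ_{j≠i} q_j.
First-order condition: 104 − 6q_i − 2Σ_{j≠i} q_j = 0.
Imposing symmetry (q_j = q for all j) turns Σ_{j≠i} q_j into 2q, so 104 = 10q and q = 10.4.

10.4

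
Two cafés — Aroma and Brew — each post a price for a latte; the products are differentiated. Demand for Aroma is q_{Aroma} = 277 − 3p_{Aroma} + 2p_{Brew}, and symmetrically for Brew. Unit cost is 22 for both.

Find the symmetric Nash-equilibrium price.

Aroma's profit: π = (p_{Aroma} − 22)(277 − 3p_{Aroma} + 2p_{Brew}).
∂π/∂p_{Aroma} = 343 − 6p_{Aroma} + 2p_{Brew} = 0 ⇒ p_{Aroma} = 343/6 + (1/3)p_{Brew}.
The game is symmetric, so in equilibrium p_{Brew} = p_{Aroma}: the reaction function gives (2/3)p_{Aroma} = 343/6, hence p_{Aroma} = 85.75.

85.75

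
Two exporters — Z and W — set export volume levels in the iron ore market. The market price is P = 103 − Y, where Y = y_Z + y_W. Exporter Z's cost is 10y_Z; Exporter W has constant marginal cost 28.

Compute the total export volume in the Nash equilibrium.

Exporter Z's profit: π = y_Z(103 − (y_Z + y_W)) − 10y_Z.
∂π/∂y_Z = 93 − 2y_Z − y_W = 0, so y_Z = 46.5 − 0.5y_W.
By the same steps for W: y_W = 37.5 − 0.5y_Z.
Solving the two reaction functions simultaneously: (1 − (−0.5)(−0.5))y_Z = 46.5 − 0.5·37.5, so 0.75y_Z = 27.75 and y_Z = 37.
Then y_W = 37.5 − 0.5·37 = 19.
Total export volume: 37 + 19 = 56.

56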